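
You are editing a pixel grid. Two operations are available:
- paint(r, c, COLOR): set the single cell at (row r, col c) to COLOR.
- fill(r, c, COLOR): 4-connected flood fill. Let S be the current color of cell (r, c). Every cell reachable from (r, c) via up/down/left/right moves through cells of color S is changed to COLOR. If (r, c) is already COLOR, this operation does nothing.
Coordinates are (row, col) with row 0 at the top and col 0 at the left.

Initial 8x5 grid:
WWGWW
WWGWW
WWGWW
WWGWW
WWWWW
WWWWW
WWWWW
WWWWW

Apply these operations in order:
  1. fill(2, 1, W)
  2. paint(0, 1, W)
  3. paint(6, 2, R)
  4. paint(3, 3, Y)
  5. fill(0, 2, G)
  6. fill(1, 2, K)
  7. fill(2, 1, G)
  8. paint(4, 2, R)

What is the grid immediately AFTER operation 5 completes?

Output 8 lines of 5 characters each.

After op 1 fill(2,1,W) [0 cells changed]:
WWGWW
WWGWW
WWGWW
WWGWW
WWWWW
WWWWW
WWWWW
WWWWW
After op 2 paint(0,1,W):
WWGWW
WWGWW
WWGWW
WWGWW
WWWWW
WWWWW
WWWWW
WWWWW
After op 3 paint(6,2,R):
WWGWW
WWGWW
WWGWW
WWGWW
WWWWW
WWWWW
WWRWW
WWWWW
After op 4 paint(3,3,Y):
WWGWW
WWGWW
WWGWW
WWGYW
WWWWW
WWWWW
WWRWW
WWWWW
After op 5 fill(0,2,G) [0 cells changed]:
WWGWW
WWGWW
WWGWW
WWGYW
WWWWW
WWWWW
WWRWW
WWWWW

Answer: WWGWW
WWGWW
WWGWW
WWGYW
WWWWW
WWWWW
WWRWW
WWWWW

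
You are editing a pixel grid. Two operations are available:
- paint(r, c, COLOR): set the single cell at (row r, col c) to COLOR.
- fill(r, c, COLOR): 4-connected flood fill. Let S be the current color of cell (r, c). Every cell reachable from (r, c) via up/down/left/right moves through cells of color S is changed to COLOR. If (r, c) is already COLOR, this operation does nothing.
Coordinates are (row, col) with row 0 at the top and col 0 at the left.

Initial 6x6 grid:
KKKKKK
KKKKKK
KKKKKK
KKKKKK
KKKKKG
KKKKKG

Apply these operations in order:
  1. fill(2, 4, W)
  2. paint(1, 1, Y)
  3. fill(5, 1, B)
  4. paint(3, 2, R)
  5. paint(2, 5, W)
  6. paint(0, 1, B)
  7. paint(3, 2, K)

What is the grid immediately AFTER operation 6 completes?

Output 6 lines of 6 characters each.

After op 1 fill(2,4,W) [34 cells changed]:
WWWWWW
WWWWWW
WWWWWW
WWWWWW
WWWWWG
WWWWWG
After op 2 paint(1,1,Y):
WWWWWW
WYWWWW
WWWWWW
WWWWWW
WWWWWG
WWWWWG
After op 3 fill(5,1,B) [33 cells changed]:
BBBBBB
BYBBBB
BBBBBB
BBBBBB
BBBBBG
BBBBBG
After op 4 paint(3,2,R):
BBBBBB
BYBBBB
BBBBBB
BBRBBB
BBBBBG
BBBBBG
After op 5 paint(2,5,W):
BBBBBB
BYBBBB
BBBBBW
BBRBBB
BBBBBG
BBBBBG
After op 6 paint(0,1,B):
BBBBBB
BYBBBB
BBBBBW
BBRBBB
BBBBBG
BBBBBG

Answer: BBBBBB
BYBBBB
BBBBBW
BBRBBB
BBBBBG
BBBBBG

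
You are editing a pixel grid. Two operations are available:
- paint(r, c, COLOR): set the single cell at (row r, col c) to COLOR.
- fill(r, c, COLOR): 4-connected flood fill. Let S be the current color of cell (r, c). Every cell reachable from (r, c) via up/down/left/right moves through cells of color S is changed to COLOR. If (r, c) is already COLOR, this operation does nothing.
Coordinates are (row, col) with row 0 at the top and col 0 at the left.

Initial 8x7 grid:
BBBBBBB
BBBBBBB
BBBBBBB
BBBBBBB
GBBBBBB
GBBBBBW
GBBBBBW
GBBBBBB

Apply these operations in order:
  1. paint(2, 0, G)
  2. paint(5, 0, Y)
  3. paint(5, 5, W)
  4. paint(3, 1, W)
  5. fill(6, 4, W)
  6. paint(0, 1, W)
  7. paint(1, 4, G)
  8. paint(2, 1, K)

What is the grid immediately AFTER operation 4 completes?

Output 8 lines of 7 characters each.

After op 1 paint(2,0,G):
BBBBBBB
BBBBBBB
GBBBBBB
BBBBBBB
GBBBBBB
GBBBBBW
GBBBBBW
GBBBBBB
After op 2 paint(5,0,Y):
BBBBBBB
BBBBBBB
GBBBBBB
BBBBBBB
GBBBBBB
YBBBBBW
GBBBBBW
GBBBBBB
After op 3 paint(5,5,W):
BBBBBBB
BBBBBBB
GBBBBBB
BBBBBBB
GBBBBBB
YBBBBWW
GBBBBBW
GBBBBBB
After op 4 paint(3,1,W):
BBBBBBB
BBBBBBB
GBBBBBB
BWBBBBB
GBBBBBB
YBBBBWW
GBBBBBW
GBBBBBB

Answer: BBBBBBB
BBBBBBB
GBBBBBB
BWBBBBB
GBBBBBB
YBBBBWW
GBBBBBW
GBBBBBB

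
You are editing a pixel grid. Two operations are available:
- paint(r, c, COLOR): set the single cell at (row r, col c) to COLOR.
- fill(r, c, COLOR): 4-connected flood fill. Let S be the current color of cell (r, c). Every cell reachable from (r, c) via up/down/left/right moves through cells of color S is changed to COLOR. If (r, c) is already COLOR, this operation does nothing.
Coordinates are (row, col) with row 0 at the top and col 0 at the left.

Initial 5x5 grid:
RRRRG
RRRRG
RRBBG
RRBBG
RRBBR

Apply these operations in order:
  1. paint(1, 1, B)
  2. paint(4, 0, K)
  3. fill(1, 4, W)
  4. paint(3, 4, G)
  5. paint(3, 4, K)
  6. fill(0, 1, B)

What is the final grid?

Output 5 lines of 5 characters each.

Answer: BBBBW
BBBBW
BBBBW
BBBBK
KBBBR

Derivation:
After op 1 paint(1,1,B):
RRRRG
RBRRG
RRBBG
RRBBG
RRBBR
After op 2 paint(4,0,K):
RRRRG
RBRRG
RRBBG
RRBBG
KRBBR
After op 3 fill(1,4,W) [4 cells changed]:
RRRRW
RBRRW
RRBBW
RRBBW
KRBBR
After op 4 paint(3,4,G):
RRRRW
RBRRW
RRBBW
RRBBG
KRBBR
After op 5 paint(3,4,K):
RRRRW
RBRRW
RRBBW
RRBBK
KRBBR
After op 6 fill(0,1,B) [12 cells changed]:
BBBBW
BBBBW
BBBBW
BBBBK
KBBBR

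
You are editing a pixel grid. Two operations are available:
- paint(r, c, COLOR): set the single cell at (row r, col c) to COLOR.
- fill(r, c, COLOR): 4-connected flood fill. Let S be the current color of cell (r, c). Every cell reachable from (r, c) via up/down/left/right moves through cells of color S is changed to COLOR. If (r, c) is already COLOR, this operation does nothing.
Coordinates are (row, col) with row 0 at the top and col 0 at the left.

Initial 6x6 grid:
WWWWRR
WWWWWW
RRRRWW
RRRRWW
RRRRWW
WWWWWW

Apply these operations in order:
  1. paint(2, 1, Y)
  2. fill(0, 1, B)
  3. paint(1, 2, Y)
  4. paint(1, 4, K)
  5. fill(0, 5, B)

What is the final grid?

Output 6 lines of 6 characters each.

Answer: BBBBBB
BBYBKB
RYRRBB
RRRRBB
RRRRBB
BBBBBB

Derivation:
After op 1 paint(2,1,Y):
WWWWRR
WWWWWW
RYRRWW
RRRRWW
RRRRWW
WWWWWW
After op 2 fill(0,1,B) [22 cells changed]:
BBBBRR
BBBBBB
RYRRBB
RRRRBB
RRRRBB
BBBBBB
After op 3 paint(1,2,Y):
BBBBRR
BBYBBB
RYRRBB
RRRRBB
RRRRBB
BBBBBB
After op 4 paint(1,4,K):
BBBBRR
BBYBKB
RYRRBB
RRRRBB
RRRRBB
BBBBBB
After op 5 fill(0,5,B) [2 cells changed]:
BBBBBB
BBYBKB
RYRRBB
RRRRBB
RRRRBB
BBBBBB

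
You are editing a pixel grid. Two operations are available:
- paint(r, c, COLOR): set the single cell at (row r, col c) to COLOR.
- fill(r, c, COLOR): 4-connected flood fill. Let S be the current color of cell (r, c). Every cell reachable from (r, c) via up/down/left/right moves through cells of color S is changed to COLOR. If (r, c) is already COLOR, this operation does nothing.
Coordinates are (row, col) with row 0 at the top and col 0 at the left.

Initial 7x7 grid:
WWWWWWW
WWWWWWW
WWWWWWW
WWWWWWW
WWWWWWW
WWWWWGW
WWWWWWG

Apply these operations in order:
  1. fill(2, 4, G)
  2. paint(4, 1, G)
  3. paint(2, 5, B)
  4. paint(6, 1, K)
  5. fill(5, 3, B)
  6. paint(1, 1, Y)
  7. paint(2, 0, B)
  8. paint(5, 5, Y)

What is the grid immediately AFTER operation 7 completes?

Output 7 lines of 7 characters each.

After op 1 fill(2,4,G) [47 cells changed]:
GGGGGGG
GGGGGGG
GGGGGGG
GGGGGGG
GGGGGGG
GGGGGGG
GGGGGGG
After op 2 paint(4,1,G):
GGGGGGG
GGGGGGG
GGGGGGG
GGGGGGG
GGGGGGG
GGGGGGG
GGGGGGG
After op 3 paint(2,5,B):
GGGGGGG
GGGGGGG
GGGGGBG
GGGGGGG
GGGGGGG
GGGGGGG
GGGGGGG
After op 4 paint(6,1,K):
GGGGGGG
GGGGGGG
GGGGGBG
GGGGGGG
GGGGGGG
GGGGGGG
GKGGGGG
After op 5 fill(5,3,B) [47 cells changed]:
BBBBBBB
BBBBBBB
BBBBBBB
BBBBBBB
BBBBBBB
BBBBBBB
BKBBBBB
After op 6 paint(1,1,Y):
BBBBBBB
BYBBBBB
BBBBBBB
BBBBBBB
BBBBBBB
BBBBBBB
BKBBBBB
After op 7 paint(2,0,B):
BBBBBBB
BYBBBBB
BBBBBBB
BBBBBBB
BBBBBBB
BBBBBBB
BKBBBBB

Answer: BBBBBBB
BYBBBBB
BBBBBBB
BBBBBBB
BBBBBBB
BBBBBBB
BKBBBBB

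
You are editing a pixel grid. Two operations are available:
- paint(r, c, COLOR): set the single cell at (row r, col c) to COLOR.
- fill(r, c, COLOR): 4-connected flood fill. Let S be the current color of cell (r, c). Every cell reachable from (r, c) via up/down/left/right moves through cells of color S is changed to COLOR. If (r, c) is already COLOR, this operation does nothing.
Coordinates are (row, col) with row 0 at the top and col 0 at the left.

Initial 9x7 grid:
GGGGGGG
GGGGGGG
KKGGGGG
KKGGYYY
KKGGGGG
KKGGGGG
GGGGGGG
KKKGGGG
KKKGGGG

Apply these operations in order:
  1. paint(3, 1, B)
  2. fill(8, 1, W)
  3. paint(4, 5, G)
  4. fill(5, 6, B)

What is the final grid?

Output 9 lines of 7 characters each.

Answer: BBBBBBB
BBBBBBB
KKBBBBB
KBBBYYY
KKBBBBB
KKBBBBB
BBBBBBB
WWWBBBB
WWWBBBB

Derivation:
After op 1 paint(3,1,B):
GGGGGGG
GGGGGGG
KKGGGGG
KBGGYYY
KKGGGGG
KKGGGGG
GGGGGGG
KKKGGGG
KKKGGGG
After op 2 fill(8,1,W) [6 cells changed]:
GGGGGGG
GGGGGGG
KKGGGGG
KBGGYYY
KKGGGGG
KKGGGGG
GGGGGGG
WWWGGGG
WWWGGGG
After op 3 paint(4,5,G):
GGGGGGG
GGGGGGG
KKGGGGG
KBGGYYY
KKGGGGG
KKGGGGG
GGGGGGG
WWWGGGG
WWWGGGG
After op 4 fill(5,6,B) [46 cells changed]:
BBBBBBB
BBBBBBB
KKBBBBB
KBBBYYY
KKBBBBB
KKBBBBB
BBBBBBB
WWWBBBB
WWWBBBB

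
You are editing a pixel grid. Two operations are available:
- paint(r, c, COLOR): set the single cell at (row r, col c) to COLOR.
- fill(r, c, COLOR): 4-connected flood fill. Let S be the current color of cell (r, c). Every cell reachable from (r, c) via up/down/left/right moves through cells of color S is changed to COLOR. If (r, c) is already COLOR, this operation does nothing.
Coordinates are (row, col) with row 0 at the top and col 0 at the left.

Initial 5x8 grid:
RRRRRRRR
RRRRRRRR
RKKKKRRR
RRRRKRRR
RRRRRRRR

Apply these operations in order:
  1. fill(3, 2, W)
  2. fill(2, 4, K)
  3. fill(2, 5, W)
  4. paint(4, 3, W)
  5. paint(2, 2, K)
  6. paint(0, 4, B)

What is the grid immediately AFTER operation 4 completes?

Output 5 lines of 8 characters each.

Answer: WWWWWWWW
WWWWWWWW
WKKKKWWW
WWWWKWWW
WWWWWWWW

Derivation:
After op 1 fill(3,2,W) [35 cells changed]:
WWWWWWWW
WWWWWWWW
WKKKKWWW
WWWWKWWW
WWWWWWWW
After op 2 fill(2,4,K) [0 cells changed]:
WWWWWWWW
WWWWWWWW
WKKKKWWW
WWWWKWWW
WWWWWWWW
After op 3 fill(2,5,W) [0 cells changed]:
WWWWWWWW
WWWWWWWW
WKKKKWWW
WWWWKWWW
WWWWWWWW
After op 4 paint(4,3,W):
WWWWWWWW
WWWWWWWW
WKKKKWWW
WWWWKWWW
WWWWWWWW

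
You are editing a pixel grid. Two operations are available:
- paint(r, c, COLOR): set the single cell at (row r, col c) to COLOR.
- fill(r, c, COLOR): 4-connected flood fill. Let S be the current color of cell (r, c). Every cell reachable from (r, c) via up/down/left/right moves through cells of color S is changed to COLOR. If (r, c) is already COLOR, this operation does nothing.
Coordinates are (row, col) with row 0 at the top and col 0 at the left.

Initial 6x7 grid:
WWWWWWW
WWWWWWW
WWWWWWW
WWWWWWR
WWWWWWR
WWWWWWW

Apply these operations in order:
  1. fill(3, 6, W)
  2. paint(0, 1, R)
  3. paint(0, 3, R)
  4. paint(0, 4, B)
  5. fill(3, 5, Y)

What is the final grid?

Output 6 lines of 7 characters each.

Answer: YRYRBYY
YYYYYYY
YYYYYYY
YYYYYYY
YYYYYYY
YYYYYYY

Derivation:
After op 1 fill(3,6,W) [2 cells changed]:
WWWWWWW
WWWWWWW
WWWWWWW
WWWWWWW
WWWWWWW
WWWWWWW
After op 2 paint(0,1,R):
WRWWWWW
WWWWWWW
WWWWWWW
WWWWWWW
WWWWWWW
WWWWWWW
After op 3 paint(0,3,R):
WRWRWWW
WWWWWWW
WWWWWWW
WWWWWWW
WWWWWWW
WWWWWWW
After op 4 paint(0,4,B):
WRWRBWW
WWWWWWW
WWWWWWW
WWWWWWW
WWWWWWW
WWWWWWW
After op 5 fill(3,5,Y) [39 cells changed]:
YRYRBYY
YYYYYYY
YYYYYYY
YYYYYYY
YYYYYYY
YYYYYYY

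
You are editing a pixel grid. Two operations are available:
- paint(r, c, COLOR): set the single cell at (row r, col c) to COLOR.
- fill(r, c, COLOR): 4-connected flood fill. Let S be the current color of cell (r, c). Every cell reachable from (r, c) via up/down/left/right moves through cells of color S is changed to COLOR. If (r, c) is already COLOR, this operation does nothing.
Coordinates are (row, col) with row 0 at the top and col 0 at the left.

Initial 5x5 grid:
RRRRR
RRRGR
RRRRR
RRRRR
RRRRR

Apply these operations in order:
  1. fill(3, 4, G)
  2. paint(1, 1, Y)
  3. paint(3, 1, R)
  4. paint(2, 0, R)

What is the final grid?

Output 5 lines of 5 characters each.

After op 1 fill(3,4,G) [24 cells changed]:
GGGGG
GGGGG
GGGGG
GGGGG
GGGGG
After op 2 paint(1,1,Y):
GGGGG
GYGGG
GGGGG
GGGGG
GGGGG
After op 3 paint(3,1,R):
GGGGG
GYGGG
GGGGG
GRGGG
GGGGG
After op 4 paint(2,0,R):
GGGGG
GYGGG
RGGGG
GRGGG
GGGGG

Answer: GGGGG
GYGGG
RGGGG
GRGGG
GGGGG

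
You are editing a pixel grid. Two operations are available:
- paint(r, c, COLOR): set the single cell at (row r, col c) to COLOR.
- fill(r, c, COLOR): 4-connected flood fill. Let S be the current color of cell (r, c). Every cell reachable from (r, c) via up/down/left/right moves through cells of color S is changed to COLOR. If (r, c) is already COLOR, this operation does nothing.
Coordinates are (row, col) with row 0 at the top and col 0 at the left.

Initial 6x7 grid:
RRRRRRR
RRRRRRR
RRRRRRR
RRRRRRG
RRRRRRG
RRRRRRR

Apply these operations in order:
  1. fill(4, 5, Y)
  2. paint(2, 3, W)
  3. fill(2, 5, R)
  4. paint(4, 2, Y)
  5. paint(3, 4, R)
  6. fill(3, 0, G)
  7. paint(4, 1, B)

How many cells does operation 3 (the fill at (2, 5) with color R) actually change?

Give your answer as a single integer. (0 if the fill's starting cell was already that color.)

After op 1 fill(4,5,Y) [40 cells changed]:
YYYYYYY
YYYYYYY
YYYYYYY
YYYYYYG
YYYYYYG
YYYYYYY
After op 2 paint(2,3,W):
YYYYYYY
YYYYYYY
YYYWYYY
YYYYYYG
YYYYYYG
YYYYYYY
After op 3 fill(2,5,R) [39 cells changed]:
RRRRRRR
RRRRRRR
RRRWRRR
RRRRRRG
RRRRRRG
RRRRRRR

Answer: 39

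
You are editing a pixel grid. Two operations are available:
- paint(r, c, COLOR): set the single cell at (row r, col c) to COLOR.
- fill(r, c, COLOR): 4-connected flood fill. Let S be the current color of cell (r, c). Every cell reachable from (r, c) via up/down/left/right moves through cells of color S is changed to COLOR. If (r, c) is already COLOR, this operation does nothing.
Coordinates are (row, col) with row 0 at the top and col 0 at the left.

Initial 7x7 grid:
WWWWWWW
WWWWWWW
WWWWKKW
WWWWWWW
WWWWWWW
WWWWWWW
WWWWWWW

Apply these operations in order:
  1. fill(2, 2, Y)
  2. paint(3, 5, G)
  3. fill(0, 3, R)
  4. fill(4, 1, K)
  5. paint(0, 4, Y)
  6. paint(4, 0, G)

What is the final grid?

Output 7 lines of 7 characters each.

After op 1 fill(2,2,Y) [47 cells changed]:
YYYYYYY
YYYYYYY
YYYYKKY
YYYYYYY
YYYYYYY
YYYYYYY
YYYYYYY
After op 2 paint(3,5,G):
YYYYYYY
YYYYYYY
YYYYKKY
YYYYYGY
YYYYYYY
YYYYYYY
YYYYYYY
After op 3 fill(0,3,R) [46 cells changed]:
RRRRRRR
RRRRRRR
RRRRKKR
RRRRRGR
RRRRRRR
RRRRRRR
RRRRRRR
After op 4 fill(4,1,K) [46 cells changed]:
KKKKKKK
KKKKKKK
KKKKKKK
KKKKKGK
KKKKKKK
KKKKKKK
KKKKKKK
After op 5 paint(0,4,Y):
KKKKYKK
KKKKKKK
KKKKKKK
KKKKKGK
KKKKKKK
KKKKKKK
KKKKKKK
After op 6 paint(4,0,G):
KKKKYKK
KKKKKKK
KKKKKKK
KKKKKGK
GKKKKKK
KKKKKKK
KKKKKKK

Answer: KKKKYKK
KKKKKKK
KKKKKKK
KKKKKGK
GKKKKKK
KKKKKKK
KKKKKKK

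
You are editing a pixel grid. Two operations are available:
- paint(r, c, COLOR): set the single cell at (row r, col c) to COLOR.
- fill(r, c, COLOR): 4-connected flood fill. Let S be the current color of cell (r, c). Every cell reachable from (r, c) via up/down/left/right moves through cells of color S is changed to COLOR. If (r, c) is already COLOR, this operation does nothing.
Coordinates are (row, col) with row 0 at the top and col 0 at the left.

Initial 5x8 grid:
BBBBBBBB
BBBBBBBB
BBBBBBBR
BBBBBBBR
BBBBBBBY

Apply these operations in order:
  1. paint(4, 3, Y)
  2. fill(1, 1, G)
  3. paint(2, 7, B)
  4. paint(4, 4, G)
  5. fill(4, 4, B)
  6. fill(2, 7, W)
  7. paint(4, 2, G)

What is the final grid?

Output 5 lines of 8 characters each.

Answer: WWWWWWWW
WWWWWWWW
WWWWWWWW
WWWWWWWR
WWGYWWWY

Derivation:
After op 1 paint(4,3,Y):
BBBBBBBB
BBBBBBBB
BBBBBBBR
BBBBBBBR
BBBYBBBY
After op 2 fill(1,1,G) [36 cells changed]:
GGGGGGGG
GGGGGGGG
GGGGGGGR
GGGGGGGR
GGGYGGGY
After op 3 paint(2,7,B):
GGGGGGGG
GGGGGGGG
GGGGGGGB
GGGGGGGR
GGGYGGGY
After op 4 paint(4,4,G):
GGGGGGGG
GGGGGGGG
GGGGGGGB
GGGGGGGR
GGGYGGGY
After op 5 fill(4,4,B) [36 cells changed]:
BBBBBBBB
BBBBBBBB
BBBBBBBB
BBBBBBBR
BBBYBBBY
After op 6 fill(2,7,W) [37 cells changed]:
WWWWWWWW
WWWWWWWW
WWWWWWWW
WWWWWWWR
WWWYWWWY
After op 7 paint(4,2,G):
WWWWWWWW
WWWWWWWW
WWWWWWWW
WWWWWWWR
WWGYWWWY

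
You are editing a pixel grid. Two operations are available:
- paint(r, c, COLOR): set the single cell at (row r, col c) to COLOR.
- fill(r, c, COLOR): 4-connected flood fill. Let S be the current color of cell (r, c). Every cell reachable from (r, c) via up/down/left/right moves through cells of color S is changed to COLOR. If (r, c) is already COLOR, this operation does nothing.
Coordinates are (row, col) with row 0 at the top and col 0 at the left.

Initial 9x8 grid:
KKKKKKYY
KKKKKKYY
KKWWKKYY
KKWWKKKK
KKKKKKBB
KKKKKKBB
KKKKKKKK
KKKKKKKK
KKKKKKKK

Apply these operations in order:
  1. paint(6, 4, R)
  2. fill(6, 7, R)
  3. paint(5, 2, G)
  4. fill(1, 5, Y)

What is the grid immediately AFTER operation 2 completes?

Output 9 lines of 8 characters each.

After op 1 paint(6,4,R):
KKKKKKYY
KKKKKKYY
KKWWKKYY
KKWWKKKK
KKKKKKBB
KKKKKKBB
KKKKRKKK
KKKKKKKK
KKKKKKKK
After op 2 fill(6,7,R) [57 cells changed]:
RRRRRRYY
RRRRRRYY
RRWWRRYY
RRWWRRRR
RRRRRRBB
RRRRRRBB
RRRRRRRR
RRRRRRRR
RRRRRRRR

Answer: RRRRRRYY
RRRRRRYY
RRWWRRYY
RRWWRRRR
RRRRRRBB
RRRRRRBB
RRRRRRRR
RRRRRRRR
RRRRRRRR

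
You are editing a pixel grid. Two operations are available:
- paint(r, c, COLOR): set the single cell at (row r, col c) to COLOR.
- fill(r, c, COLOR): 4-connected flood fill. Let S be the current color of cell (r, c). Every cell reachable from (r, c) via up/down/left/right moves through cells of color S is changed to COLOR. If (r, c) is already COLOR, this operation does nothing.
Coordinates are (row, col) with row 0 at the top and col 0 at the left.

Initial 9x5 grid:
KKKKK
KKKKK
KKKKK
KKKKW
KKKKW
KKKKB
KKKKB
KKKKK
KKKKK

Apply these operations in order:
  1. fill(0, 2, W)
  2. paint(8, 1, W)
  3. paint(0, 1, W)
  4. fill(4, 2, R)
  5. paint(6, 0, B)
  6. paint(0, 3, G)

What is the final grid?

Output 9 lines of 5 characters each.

After op 1 fill(0,2,W) [41 cells changed]:
WWWWW
WWWWW
WWWWW
WWWWW
WWWWW
WWWWB
WWWWB
WWWWW
WWWWW
After op 2 paint(8,1,W):
WWWWW
WWWWW
WWWWW
WWWWW
WWWWW
WWWWB
WWWWB
WWWWW
WWWWW
After op 3 paint(0,1,W):
WWWWW
WWWWW
WWWWW
WWWWW
WWWWW
WWWWB
WWWWB
WWWWW
WWWWW
After op 4 fill(4,2,R) [43 cells changed]:
RRRRR
RRRRR
RRRRR
RRRRR
RRRRR
RRRRB
RRRRB
RRRRR
RRRRR
After op 5 paint(6,0,B):
RRRRR
RRRRR
RRRRR
RRRRR
RRRRR
RRRRB
BRRRB
RRRRR
RRRRR
After op 6 paint(0,3,G):
RRRGR
RRRRR
RRRRR
RRRRR
RRRRR
RRRRB
BRRRB
RRRRR
RRRRR

Answer: RRRGR
RRRRR
RRRRR
RRRRR
RRRRR
RRRRB
BRRRB
RRRRR
RRRRR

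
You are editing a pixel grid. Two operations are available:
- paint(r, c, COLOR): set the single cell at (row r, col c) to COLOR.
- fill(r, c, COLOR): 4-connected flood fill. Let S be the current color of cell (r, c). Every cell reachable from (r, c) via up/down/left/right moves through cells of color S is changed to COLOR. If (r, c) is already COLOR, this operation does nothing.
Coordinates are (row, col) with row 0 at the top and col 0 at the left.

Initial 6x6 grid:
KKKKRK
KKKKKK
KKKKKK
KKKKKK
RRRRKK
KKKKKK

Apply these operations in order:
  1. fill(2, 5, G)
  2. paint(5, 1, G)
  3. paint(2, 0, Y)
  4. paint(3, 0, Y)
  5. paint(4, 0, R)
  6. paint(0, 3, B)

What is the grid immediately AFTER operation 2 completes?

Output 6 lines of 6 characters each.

After op 1 fill(2,5,G) [31 cells changed]:
GGGGRG
GGGGGG
GGGGGG
GGGGGG
RRRRGG
GGGGGG
After op 2 paint(5,1,G):
GGGGRG
GGGGGG
GGGGGG
GGGGGG
RRRRGG
GGGGGG

Answer: GGGGRG
GGGGGG
GGGGGG
GGGGGG
RRRRGG
GGGGGG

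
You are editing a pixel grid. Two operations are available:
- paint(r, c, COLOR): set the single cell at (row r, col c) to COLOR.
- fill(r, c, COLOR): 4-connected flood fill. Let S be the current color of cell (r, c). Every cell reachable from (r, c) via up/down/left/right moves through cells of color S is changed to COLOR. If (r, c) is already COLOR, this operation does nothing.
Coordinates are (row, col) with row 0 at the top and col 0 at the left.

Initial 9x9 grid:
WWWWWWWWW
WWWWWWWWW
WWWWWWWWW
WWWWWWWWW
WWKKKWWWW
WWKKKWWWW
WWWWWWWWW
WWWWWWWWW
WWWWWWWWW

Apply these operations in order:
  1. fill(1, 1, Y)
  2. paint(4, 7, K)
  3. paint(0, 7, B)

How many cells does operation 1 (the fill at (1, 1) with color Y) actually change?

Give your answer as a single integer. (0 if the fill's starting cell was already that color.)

After op 1 fill(1,1,Y) [75 cells changed]:
YYYYYYYYY
YYYYYYYYY
YYYYYYYYY
YYYYYYYYY
YYKKKYYYY
YYKKKYYYY
YYYYYYYYY
YYYYYYYYY
YYYYYYYYY

Answer: 75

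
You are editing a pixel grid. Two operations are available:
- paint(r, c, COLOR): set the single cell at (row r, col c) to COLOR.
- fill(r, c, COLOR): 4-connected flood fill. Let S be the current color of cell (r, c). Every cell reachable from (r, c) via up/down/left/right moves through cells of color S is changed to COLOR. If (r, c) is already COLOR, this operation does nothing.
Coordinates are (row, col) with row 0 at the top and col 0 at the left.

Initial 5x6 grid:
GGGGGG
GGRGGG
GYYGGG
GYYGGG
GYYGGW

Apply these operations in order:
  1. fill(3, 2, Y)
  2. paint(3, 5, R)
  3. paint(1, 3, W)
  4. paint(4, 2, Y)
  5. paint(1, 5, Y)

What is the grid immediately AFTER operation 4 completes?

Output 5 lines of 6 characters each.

Answer: GGGGGG
GGRWGG
GYYGGG
GYYGGR
GYYGGW

Derivation:
After op 1 fill(3,2,Y) [0 cells changed]:
GGGGGG
GGRGGG
GYYGGG
GYYGGG
GYYGGW
After op 2 paint(3,5,R):
GGGGGG
GGRGGG
GYYGGG
GYYGGR
GYYGGW
After op 3 paint(1,3,W):
GGGGGG
GGRWGG
GYYGGG
GYYGGR
GYYGGW
After op 4 paint(4,2,Y):
GGGGGG
GGRWGG
GYYGGG
GYYGGR
GYYGGW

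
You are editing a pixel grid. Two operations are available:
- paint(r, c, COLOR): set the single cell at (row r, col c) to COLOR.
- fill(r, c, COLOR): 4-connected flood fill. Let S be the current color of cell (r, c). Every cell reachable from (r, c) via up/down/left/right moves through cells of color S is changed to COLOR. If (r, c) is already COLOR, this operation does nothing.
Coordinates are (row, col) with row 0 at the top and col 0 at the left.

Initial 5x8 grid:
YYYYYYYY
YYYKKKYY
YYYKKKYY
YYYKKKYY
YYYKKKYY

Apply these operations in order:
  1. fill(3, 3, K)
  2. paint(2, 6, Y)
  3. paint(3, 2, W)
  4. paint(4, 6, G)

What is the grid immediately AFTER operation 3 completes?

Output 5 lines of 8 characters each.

Answer: YYYYYYYY
YYYKKKYY
YYYKKKYY
YYWKKKYY
YYYKKKYY

Derivation:
After op 1 fill(3,3,K) [0 cells changed]:
YYYYYYYY
YYYKKKYY
YYYKKKYY
YYYKKKYY
YYYKKKYY
After op 2 paint(2,6,Y):
YYYYYYYY
YYYKKKYY
YYYKKKYY
YYYKKKYY
YYYKKKYY
After op 3 paint(3,2,W):
YYYYYYYY
YYYKKKYY
YYYKKKYY
YYWKKKYY
YYYKKKYY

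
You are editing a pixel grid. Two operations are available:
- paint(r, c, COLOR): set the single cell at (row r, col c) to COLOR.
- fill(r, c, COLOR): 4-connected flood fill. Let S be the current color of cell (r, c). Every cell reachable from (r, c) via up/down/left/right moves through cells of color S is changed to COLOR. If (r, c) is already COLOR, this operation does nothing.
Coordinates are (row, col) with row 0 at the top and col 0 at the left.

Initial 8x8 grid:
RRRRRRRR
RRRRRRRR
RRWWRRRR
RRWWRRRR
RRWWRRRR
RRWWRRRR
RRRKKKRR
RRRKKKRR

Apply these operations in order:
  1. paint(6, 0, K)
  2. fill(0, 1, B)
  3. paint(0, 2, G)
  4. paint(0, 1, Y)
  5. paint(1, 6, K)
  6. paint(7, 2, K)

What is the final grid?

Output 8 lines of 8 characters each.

Answer: BYGBBBBB
BBBBBBKB
BBWWBBBB
BBWWBBBB
BBWWBBBB
BBWWBBBB
KBBKKKBB
BBKKKKBB

Derivation:
After op 1 paint(6,0,K):
RRRRRRRR
RRRRRRRR
RRWWRRRR
RRWWRRRR
RRWWRRRR
RRWWRRRR
KRRKKKRR
RRRKKKRR
After op 2 fill(0,1,B) [49 cells changed]:
BBBBBBBB
BBBBBBBB
BBWWBBBB
BBWWBBBB
BBWWBBBB
BBWWBBBB
KBBKKKBB
BBBKKKBB
After op 3 paint(0,2,G):
BBGBBBBB
BBBBBBBB
BBWWBBBB
BBWWBBBB
BBWWBBBB
BBWWBBBB
KBBKKKBB
BBBKKKBB
After op 4 paint(0,1,Y):
BYGBBBBB
BBBBBBBB
BBWWBBBB
BBWWBBBB
BBWWBBBB
BBWWBBBB
KBBKKKBB
BBBKKKBB
After op 5 paint(1,6,K):
BYGBBBBB
BBBBBBKB
BBWWBBBB
BBWWBBBB
BBWWBBBB
BBWWBBBB
KBBKKKBB
BBBKKKBB
After op 6 paint(7,2,K):
BYGBBBBB
BBBBBBKB
BBWWBBBB
BBWWBBBB
BBWWBBBB
BBWWBBBB
KBBKKKBB
BBKKKKBB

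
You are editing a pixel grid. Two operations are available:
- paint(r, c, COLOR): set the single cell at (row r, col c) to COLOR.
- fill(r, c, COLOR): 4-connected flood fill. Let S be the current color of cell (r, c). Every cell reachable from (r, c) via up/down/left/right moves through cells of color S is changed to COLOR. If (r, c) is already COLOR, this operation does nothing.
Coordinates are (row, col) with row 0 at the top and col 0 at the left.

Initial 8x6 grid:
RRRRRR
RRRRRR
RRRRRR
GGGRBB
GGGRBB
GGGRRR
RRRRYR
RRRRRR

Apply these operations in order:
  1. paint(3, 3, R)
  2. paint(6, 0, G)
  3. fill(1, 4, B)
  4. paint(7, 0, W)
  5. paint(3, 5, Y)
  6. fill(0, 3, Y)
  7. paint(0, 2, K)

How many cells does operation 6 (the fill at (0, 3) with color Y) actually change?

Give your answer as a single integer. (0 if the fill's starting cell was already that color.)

After op 1 paint(3,3,R):
RRRRRR
RRRRRR
RRRRRR
GGGRBB
GGGRBB
GGGRRR
RRRRYR
RRRRRR
After op 2 paint(6,0,G):
RRRRRR
RRRRRR
RRRRRR
GGGRBB
GGGRBB
GGGRRR
GRRRYR
RRRRRR
After op 3 fill(1,4,B) [33 cells changed]:
BBBBBB
BBBBBB
BBBBBB
GGGBBB
GGGBBB
GGGBBB
GBBBYB
BBBBBB
After op 4 paint(7,0,W):
BBBBBB
BBBBBB
BBBBBB
GGGBBB
GGGBBB
GGGBBB
GBBBYB
WBBBBB
After op 5 paint(3,5,Y):
BBBBBB
BBBBBB
BBBBBB
GGGBBY
GGGBBB
GGGBBB
GBBBYB
WBBBBB
After op 6 fill(0,3,Y) [35 cells changed]:
YYYYYY
YYYYYY
YYYYYY
GGGYYY
GGGYYY
GGGYYY
GYYYYY
WYYYYY

Answer: 35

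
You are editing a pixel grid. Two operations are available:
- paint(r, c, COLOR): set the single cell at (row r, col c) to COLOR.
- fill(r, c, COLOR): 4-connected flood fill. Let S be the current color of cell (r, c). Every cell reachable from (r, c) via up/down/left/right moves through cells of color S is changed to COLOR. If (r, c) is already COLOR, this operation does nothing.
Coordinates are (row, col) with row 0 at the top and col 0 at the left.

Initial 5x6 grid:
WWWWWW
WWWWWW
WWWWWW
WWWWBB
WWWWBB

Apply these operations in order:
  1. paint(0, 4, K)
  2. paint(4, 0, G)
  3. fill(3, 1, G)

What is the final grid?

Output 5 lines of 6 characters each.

Answer: GGGGKG
GGGGGG
GGGGGG
GGGGBB
GGGGBB

Derivation:
After op 1 paint(0,4,K):
WWWWKW
WWWWWW
WWWWWW
WWWWBB
WWWWBB
After op 2 paint(4,0,G):
WWWWKW
WWWWWW
WWWWWW
WWWWBB
GWWWBB
After op 3 fill(3,1,G) [24 cells changed]:
GGGGKG
GGGGGG
GGGGGG
GGGGBB
GGGGBB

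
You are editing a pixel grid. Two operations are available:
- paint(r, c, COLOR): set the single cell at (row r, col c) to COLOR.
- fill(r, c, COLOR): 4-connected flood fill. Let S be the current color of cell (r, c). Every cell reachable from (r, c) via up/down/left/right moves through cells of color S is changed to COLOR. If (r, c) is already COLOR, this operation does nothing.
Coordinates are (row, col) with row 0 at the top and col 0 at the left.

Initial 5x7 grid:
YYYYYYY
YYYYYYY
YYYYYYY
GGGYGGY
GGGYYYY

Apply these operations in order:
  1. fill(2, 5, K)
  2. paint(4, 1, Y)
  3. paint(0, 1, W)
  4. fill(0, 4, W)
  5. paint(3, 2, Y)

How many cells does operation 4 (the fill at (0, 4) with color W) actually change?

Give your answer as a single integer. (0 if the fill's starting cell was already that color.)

Answer: 26

Derivation:
After op 1 fill(2,5,K) [27 cells changed]:
KKKKKKK
KKKKKKK
KKKKKKK
GGGKGGK
GGGKKKK
After op 2 paint(4,1,Y):
KKKKKKK
KKKKKKK
KKKKKKK
GGGKGGK
GYGKKKK
After op 3 paint(0,1,W):
KWKKKKK
KKKKKKK
KKKKKKK
GGGKGGK
GYGKKKK
After op 4 fill(0,4,W) [26 cells changed]:
WWWWWWW
WWWWWWW
WWWWWWW
GGGWGGW
GYGWWWW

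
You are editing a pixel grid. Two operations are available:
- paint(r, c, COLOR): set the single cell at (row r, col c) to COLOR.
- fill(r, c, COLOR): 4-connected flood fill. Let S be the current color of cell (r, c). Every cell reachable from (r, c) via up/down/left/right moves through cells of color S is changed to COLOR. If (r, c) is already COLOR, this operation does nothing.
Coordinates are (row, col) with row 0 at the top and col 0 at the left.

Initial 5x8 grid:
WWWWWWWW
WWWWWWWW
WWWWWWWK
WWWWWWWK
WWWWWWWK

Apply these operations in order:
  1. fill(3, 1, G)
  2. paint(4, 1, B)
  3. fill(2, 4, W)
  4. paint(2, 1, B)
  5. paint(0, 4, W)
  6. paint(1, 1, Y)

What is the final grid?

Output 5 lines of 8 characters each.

Answer: WWWWWWWW
WYWWWWWW
WBWWWWWK
WWWWWWWK
WBWWWWWK

Derivation:
After op 1 fill(3,1,G) [37 cells changed]:
GGGGGGGG
GGGGGGGG
GGGGGGGK
GGGGGGGK
GGGGGGGK
After op 2 paint(4,1,B):
GGGGGGGG
GGGGGGGG
GGGGGGGK
GGGGGGGK
GBGGGGGK
After op 3 fill(2,4,W) [36 cells changed]:
WWWWWWWW
WWWWWWWW
WWWWWWWK
WWWWWWWK
WBWWWWWK
After op 4 paint(2,1,B):
WWWWWWWW
WWWWWWWW
WBWWWWWK
WWWWWWWK
WBWWWWWK
After op 5 paint(0,4,W):
WWWWWWWW
WWWWWWWW
WBWWWWWK
WWWWWWWK
WBWWWWWK
After op 6 paint(1,1,Y):
WWWWWWWW
WYWWWWWW
WBWWWWWK
WWWWWWWK
WBWWWWWK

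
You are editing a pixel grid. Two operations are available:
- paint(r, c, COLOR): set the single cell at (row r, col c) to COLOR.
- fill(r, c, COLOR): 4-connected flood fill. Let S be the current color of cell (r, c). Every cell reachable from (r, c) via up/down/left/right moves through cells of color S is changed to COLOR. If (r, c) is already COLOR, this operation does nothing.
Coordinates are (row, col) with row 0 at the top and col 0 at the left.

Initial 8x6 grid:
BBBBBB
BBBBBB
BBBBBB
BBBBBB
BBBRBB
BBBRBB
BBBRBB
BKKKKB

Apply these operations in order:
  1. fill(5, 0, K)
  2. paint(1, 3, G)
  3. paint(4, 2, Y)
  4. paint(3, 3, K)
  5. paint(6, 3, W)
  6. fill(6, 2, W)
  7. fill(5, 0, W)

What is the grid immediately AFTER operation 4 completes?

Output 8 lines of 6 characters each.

After op 1 fill(5,0,K) [41 cells changed]:
KKKKKK
KKKKKK
KKKKKK
KKKKKK
KKKRKK
KKKRKK
KKKRKK
KKKKKK
After op 2 paint(1,3,G):
KKKKKK
KKKGKK
KKKKKK
KKKKKK
KKKRKK
KKKRKK
KKKRKK
KKKKKK
After op 3 paint(4,2,Y):
KKKKKK
KKKGKK
KKKKKK
KKKKKK
KKYRKK
KKKRKK
KKKRKK
KKKKKK
After op 4 paint(3,3,K):
KKKKKK
KKKGKK
KKKKKK
KKKKKK
KKYRKK
KKKRKK
KKKRKK
KKKKKK

Answer: KKKKKK
KKKGKK
KKKKKK
KKKKKK
KKYRKK
KKKRKK
KKKRKK
KKKKKK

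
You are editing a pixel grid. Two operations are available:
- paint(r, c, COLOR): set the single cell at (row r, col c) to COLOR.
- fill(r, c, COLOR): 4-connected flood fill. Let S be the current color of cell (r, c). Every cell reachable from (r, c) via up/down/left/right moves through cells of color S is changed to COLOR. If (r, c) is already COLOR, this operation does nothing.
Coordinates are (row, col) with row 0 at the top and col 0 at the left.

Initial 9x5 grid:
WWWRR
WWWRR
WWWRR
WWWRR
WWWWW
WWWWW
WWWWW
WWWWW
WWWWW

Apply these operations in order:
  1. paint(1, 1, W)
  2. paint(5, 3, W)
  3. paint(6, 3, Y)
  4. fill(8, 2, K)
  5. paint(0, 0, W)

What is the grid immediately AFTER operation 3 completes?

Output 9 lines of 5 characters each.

After op 1 paint(1,1,W):
WWWRR
WWWRR
WWWRR
WWWRR
WWWWW
WWWWW
WWWWW
WWWWW
WWWWW
After op 2 paint(5,3,W):
WWWRR
WWWRR
WWWRR
WWWRR
WWWWW
WWWWW
WWWWW
WWWWW
WWWWW
After op 3 paint(6,3,Y):
WWWRR
WWWRR
WWWRR
WWWRR
WWWWW
WWWWW
WWWYW
WWWWW
WWWWW

Answer: WWWRR
WWWRR
WWWRR
WWWRR
WWWWW
WWWWW
WWWYW
WWWWW
WWWWW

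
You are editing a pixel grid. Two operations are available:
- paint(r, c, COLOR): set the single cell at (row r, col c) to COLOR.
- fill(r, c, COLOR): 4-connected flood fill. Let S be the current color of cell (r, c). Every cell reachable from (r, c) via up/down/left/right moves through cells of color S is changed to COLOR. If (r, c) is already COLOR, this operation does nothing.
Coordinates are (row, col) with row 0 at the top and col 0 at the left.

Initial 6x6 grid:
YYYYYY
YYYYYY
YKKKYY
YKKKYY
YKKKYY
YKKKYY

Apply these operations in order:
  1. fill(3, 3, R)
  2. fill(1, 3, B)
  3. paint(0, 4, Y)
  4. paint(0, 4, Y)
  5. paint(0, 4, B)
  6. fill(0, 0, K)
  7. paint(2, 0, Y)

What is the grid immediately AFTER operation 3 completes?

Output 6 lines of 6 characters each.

After op 1 fill(3,3,R) [12 cells changed]:
YYYYYY
YYYYYY
YRRRYY
YRRRYY
YRRRYY
YRRRYY
After op 2 fill(1,3,B) [24 cells changed]:
BBBBBB
BBBBBB
BRRRBB
BRRRBB
BRRRBB
BRRRBB
After op 3 paint(0,4,Y):
BBBBYB
BBBBBB
BRRRBB
BRRRBB
BRRRBB
BRRRBB

Answer: BBBBYB
BBBBBB
BRRRBB
BRRRBB
BRRRBB
BRRRBB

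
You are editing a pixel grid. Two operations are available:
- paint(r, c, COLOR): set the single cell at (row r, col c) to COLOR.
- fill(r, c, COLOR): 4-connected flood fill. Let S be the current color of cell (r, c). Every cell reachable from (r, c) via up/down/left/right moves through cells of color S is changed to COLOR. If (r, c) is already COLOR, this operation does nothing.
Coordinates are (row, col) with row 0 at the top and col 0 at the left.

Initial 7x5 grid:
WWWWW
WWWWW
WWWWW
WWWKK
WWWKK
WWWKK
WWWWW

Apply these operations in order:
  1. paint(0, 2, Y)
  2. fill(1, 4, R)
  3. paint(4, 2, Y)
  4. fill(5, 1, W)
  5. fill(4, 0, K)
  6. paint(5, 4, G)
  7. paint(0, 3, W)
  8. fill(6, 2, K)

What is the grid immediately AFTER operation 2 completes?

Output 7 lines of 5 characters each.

Answer: RRYRR
RRRRR
RRRRR
RRRKK
RRRKK
RRRKK
RRRRR

Derivation:
After op 1 paint(0,2,Y):
WWYWW
WWWWW
WWWWW
WWWKK
WWWKK
WWWKK
WWWWW
After op 2 fill(1,4,R) [28 cells changed]:
RRYRR
RRRRR
RRRRR
RRRKK
RRRKK
RRRKK
RRRRR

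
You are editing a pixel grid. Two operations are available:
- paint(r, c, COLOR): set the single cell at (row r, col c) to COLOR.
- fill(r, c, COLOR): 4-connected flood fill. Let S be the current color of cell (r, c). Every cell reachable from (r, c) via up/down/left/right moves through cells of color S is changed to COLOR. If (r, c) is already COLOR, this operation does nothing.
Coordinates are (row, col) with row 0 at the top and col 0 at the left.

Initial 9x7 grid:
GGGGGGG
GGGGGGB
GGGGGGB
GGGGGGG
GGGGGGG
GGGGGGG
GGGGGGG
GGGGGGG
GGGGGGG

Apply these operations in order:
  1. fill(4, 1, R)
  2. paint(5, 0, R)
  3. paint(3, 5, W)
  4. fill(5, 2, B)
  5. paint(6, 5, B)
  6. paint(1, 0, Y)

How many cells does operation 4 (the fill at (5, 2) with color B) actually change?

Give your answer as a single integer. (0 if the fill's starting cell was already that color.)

After op 1 fill(4,1,R) [61 cells changed]:
RRRRRRR
RRRRRRB
RRRRRRB
RRRRRRR
RRRRRRR
RRRRRRR
RRRRRRR
RRRRRRR
RRRRRRR
After op 2 paint(5,0,R):
RRRRRRR
RRRRRRB
RRRRRRB
RRRRRRR
RRRRRRR
RRRRRRR
RRRRRRR
RRRRRRR
RRRRRRR
After op 3 paint(3,5,W):
RRRRRRR
RRRRRRB
RRRRRRB
RRRRRWR
RRRRRRR
RRRRRRR
RRRRRRR
RRRRRRR
RRRRRRR
After op 4 fill(5,2,B) [60 cells changed]:
BBBBBBB
BBBBBBB
BBBBBBB
BBBBBWB
BBBBBBB
BBBBBBB
BBBBBBB
BBBBBBB
BBBBBBB

Answer: 60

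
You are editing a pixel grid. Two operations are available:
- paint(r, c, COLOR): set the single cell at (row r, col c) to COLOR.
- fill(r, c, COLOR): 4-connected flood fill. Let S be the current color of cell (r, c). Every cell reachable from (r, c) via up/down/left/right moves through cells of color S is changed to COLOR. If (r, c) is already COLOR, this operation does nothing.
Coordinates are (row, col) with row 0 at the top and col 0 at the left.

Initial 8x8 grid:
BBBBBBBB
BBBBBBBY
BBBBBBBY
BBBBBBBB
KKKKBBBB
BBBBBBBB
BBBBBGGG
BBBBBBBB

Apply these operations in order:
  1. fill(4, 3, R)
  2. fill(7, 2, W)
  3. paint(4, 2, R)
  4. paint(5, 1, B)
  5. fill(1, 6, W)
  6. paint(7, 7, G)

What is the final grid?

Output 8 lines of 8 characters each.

Answer: WWWWWWWW
WWWWWWWY
WWWWWWWY
WWWWWWWW
RRRRWWWW
WBWWWWWW
WWWWWGGG
WWWWWWWG

Derivation:
After op 1 fill(4,3,R) [4 cells changed]:
BBBBBBBB
BBBBBBBY
BBBBBBBY
BBBBBBBB
RRRRBBBB
BBBBBBBB
BBBBBGGG
BBBBBBBB
After op 2 fill(7,2,W) [55 cells changed]:
WWWWWWWW
WWWWWWWY
WWWWWWWY
WWWWWWWW
RRRRWWWW
WWWWWWWW
WWWWWGGG
WWWWWWWW
After op 3 paint(4,2,R):
WWWWWWWW
WWWWWWWY
WWWWWWWY
WWWWWWWW
RRRRWWWW
WWWWWWWW
WWWWWGGG
WWWWWWWW
After op 4 paint(5,1,B):
WWWWWWWW
WWWWWWWY
WWWWWWWY
WWWWWWWW
RRRRWWWW
WBWWWWWW
WWWWWGGG
WWWWWWWW
After op 5 fill(1,6,W) [0 cells changed]:
WWWWWWWW
WWWWWWWY
WWWWWWWY
WWWWWWWW
RRRRWWWW
WBWWWWWW
WWWWWGGG
WWWWWWWW
After op 6 paint(7,7,G):
WWWWWWWW
WWWWWWWY
WWWWWWWY
WWWWWWWW
RRRRWWWW
WBWWWWWW
WWWWWGGG
WWWWWWWG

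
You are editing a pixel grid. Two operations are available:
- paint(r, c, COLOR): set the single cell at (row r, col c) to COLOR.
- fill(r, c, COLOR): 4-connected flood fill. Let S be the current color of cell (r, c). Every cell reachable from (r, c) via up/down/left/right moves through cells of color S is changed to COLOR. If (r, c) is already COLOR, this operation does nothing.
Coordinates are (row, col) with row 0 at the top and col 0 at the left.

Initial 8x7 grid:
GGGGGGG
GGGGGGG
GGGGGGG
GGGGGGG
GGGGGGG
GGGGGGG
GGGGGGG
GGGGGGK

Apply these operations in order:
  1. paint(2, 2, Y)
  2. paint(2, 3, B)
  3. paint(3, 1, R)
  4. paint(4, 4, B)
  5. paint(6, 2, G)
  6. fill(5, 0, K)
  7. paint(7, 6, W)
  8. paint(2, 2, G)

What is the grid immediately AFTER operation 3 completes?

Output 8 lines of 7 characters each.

Answer: GGGGGGG
GGGGGGG
GGYBGGG
GRGGGGG
GGGGGGG
GGGGGGG
GGGGGGG
GGGGGGK

Derivation:
After op 1 paint(2,2,Y):
GGGGGGG
GGGGGGG
GGYGGGG
GGGGGGG
GGGGGGG
GGGGGGG
GGGGGGG
GGGGGGK
After op 2 paint(2,3,B):
GGGGGGG
GGGGGGG
GGYBGGG
GGGGGGG
GGGGGGG
GGGGGGG
GGGGGGG
GGGGGGK
After op 3 paint(3,1,R):
GGGGGGG
GGGGGGG
GGYBGGG
GRGGGGG
GGGGGGG
GGGGGGG
GGGGGGG
GGGGGGK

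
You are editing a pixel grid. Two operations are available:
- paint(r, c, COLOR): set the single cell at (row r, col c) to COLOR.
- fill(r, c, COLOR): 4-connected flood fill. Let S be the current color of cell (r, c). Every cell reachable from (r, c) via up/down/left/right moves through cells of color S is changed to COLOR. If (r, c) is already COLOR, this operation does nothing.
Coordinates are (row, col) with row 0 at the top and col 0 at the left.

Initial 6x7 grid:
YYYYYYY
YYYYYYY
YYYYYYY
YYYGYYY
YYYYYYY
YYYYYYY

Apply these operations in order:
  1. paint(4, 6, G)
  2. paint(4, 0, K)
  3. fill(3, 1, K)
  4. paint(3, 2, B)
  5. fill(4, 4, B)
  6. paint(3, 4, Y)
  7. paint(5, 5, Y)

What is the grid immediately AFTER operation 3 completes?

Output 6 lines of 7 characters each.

After op 1 paint(4,6,G):
YYYYYYY
YYYYYYY
YYYYYYY
YYYGYYY
YYYYYYG
YYYYYYY
After op 2 paint(4,0,K):
YYYYYYY
YYYYYYY
YYYYYYY
YYYGYYY
KYYYYYG
YYYYYYY
After op 3 fill(3,1,K) [39 cells changed]:
KKKKKKK
KKKKKKK
KKKKKKK
KKKGKKK
KKKKKKG
KKKKKKK

Answer: KKKKKKK
KKKKKKK
KKKKKKK
KKKGKKK
KKKKKKG
KKKKKKK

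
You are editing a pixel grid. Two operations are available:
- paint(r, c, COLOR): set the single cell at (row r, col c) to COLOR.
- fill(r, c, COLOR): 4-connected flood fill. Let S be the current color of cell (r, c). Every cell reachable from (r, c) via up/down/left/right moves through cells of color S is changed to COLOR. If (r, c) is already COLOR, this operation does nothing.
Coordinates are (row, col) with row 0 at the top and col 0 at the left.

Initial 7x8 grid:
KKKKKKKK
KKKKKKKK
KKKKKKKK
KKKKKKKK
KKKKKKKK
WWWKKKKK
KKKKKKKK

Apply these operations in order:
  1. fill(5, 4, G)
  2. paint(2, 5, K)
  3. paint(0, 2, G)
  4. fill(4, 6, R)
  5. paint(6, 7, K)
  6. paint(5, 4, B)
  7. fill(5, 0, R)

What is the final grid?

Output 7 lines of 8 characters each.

Answer: RRRRRRRR
RRRRRRRR
RRRRRKRR
RRRRRRRR
RRRRRRRR
RRRRBRRR
RRRRRRRK

Derivation:
After op 1 fill(5,4,G) [53 cells changed]:
GGGGGGGG
GGGGGGGG
GGGGGGGG
GGGGGGGG
GGGGGGGG
WWWGGGGG
GGGGGGGG
After op 2 paint(2,5,K):
GGGGGGGG
GGGGGGGG
GGGGGKGG
GGGGGGGG
GGGGGGGG
WWWGGGGG
GGGGGGGG
After op 3 paint(0,2,G):
GGGGGGGG
GGGGGGGG
GGGGGKGG
GGGGGGGG
GGGGGGGG
WWWGGGGG
GGGGGGGG
After op 4 fill(4,6,R) [52 cells changed]:
RRRRRRRR
RRRRRRRR
RRRRRKRR
RRRRRRRR
RRRRRRRR
WWWRRRRR
RRRRRRRR
After op 5 paint(6,7,K):
RRRRRRRR
RRRRRRRR
RRRRRKRR
RRRRRRRR
RRRRRRRR
WWWRRRRR
RRRRRRRK
After op 6 paint(5,4,B):
RRRRRRRR
RRRRRRRR
RRRRRKRR
RRRRRRRR
RRRRRRRR
WWWRBRRR
RRRRRRRK
After op 7 fill(5,0,R) [3 cells changed]:
RRRRRRRR
RRRRRRRR
RRRRRKRR
RRRRRRRR
RRRRRRRR
RRRRBRRR
RRRRRRRK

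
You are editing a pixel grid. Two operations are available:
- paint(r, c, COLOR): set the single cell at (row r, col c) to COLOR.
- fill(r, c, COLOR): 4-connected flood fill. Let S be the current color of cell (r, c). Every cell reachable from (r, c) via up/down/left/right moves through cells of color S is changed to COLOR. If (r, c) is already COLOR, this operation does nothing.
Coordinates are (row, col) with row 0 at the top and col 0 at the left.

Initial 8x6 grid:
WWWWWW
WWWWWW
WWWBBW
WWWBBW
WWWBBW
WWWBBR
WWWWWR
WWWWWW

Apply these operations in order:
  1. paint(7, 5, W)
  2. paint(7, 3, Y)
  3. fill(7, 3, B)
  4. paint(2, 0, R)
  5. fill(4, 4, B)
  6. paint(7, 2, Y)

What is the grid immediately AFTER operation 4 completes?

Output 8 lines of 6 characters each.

Answer: WWWWWW
WWWWWW
RWWBBW
WWWBBW
WWWBBW
WWWBBR
WWWWWR
WWWBWW

Derivation:
After op 1 paint(7,5,W):
WWWWWW
WWWWWW
WWWBBW
WWWBBW
WWWBBW
WWWBBR
WWWWWR
WWWWWW
After op 2 paint(7,3,Y):
WWWWWW
WWWWWW
WWWBBW
WWWBBW
WWWBBW
WWWBBR
WWWWWR
WWWYWW
After op 3 fill(7,3,B) [1 cells changed]:
WWWWWW
WWWWWW
WWWBBW
WWWBBW
WWWBBW
WWWBBR
WWWWWR
WWWBWW
After op 4 paint(2,0,R):
WWWWWW
WWWWWW
RWWBBW
WWWBBW
WWWBBW
WWWBBR
WWWWWR
WWWBWW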